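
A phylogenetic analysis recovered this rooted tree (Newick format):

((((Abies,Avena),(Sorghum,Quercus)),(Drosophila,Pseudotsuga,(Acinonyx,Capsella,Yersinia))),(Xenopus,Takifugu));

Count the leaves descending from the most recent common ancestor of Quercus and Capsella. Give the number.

The MRCA of Quercus and Capsella is the node subtending (((Abies,Avena),(Sorghum,Quercus)),(Drosophila,Pseudotsuga,(Acinonyx,Capsella,Yersinia))).
That clade contains 9 terminal taxa: Abies, Acinonyx, Avena, Capsella, Drosophila, Pseudotsuga, Quercus, Sorghum, Yersinia.

9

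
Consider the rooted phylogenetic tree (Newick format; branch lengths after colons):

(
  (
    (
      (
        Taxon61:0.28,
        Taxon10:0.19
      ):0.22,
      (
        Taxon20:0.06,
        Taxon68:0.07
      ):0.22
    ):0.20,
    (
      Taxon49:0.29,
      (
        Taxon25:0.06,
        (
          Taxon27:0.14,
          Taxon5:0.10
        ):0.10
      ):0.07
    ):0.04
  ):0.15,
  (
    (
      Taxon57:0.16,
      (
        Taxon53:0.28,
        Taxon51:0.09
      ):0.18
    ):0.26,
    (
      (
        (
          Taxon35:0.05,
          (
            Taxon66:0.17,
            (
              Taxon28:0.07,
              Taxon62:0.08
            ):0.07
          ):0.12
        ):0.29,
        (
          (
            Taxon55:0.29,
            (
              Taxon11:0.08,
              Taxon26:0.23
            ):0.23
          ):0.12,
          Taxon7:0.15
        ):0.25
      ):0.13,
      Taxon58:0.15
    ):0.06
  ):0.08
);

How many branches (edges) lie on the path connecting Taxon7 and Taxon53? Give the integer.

7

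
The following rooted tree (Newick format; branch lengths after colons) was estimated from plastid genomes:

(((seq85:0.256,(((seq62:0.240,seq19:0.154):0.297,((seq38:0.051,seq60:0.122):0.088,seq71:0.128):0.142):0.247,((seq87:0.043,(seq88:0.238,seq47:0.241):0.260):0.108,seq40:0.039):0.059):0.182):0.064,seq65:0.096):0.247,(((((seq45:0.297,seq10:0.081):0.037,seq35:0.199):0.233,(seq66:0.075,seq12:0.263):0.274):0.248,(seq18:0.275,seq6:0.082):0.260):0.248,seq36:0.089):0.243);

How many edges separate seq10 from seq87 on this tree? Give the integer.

The MRCA of seq10 and seq87 is the root of the tree.
From seq10 up to that node: 6 branches. From seq87 up to the same node: 6 branches. Total: 6 + 6 = 12.

12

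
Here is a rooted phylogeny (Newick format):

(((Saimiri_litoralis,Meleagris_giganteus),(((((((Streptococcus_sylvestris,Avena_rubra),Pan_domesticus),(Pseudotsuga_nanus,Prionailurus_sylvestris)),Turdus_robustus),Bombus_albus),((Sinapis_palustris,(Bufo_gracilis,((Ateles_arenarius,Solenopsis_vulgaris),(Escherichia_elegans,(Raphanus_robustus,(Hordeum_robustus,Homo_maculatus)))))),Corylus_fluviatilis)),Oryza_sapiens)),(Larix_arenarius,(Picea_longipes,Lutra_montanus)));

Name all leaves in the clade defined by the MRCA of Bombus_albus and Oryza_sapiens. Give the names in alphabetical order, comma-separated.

Ateles_arenarius, Avena_rubra, Bombus_albus, Bufo_gracilis, Corylus_fluviatilis, Escherichia_elegans, Homo_maculatus, Hordeum_robustus, Oryza_sapiens, Pan_domesticus, Prionailurus_sylvestris, Pseudotsuga_nanus, Raphanus_robustus, Sinapis_palustris, Solenopsis_vulgaris, Streptococcus_sylvestris, Turdus_robustus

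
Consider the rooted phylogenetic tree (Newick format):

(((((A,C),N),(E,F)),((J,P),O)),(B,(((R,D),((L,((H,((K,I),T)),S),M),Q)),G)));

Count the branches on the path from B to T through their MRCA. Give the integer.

The MRCA of B and T is the node subtending (B,(((R,D),((L,((H,((K,I),T)),S),M),Q)),G)).
From B up to that node: 1 branch. From T up to the same node: 8 branches. Total: 1 + 8 = 9.

9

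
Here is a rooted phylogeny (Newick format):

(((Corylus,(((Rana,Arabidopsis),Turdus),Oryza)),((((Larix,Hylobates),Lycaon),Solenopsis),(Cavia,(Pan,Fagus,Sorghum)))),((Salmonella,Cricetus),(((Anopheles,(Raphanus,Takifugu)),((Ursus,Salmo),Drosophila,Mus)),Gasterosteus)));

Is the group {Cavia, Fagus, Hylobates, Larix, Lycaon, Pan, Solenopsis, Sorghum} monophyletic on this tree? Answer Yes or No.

Yes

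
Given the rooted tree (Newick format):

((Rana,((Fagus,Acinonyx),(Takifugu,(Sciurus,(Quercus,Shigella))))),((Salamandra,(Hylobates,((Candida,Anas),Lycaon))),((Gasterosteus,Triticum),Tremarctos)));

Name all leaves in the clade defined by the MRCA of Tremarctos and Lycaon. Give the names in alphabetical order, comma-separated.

Tracing Tremarctos: it sits inside ((Gasterosteus,Triticum),Tremarctos).
Tracing Lycaon: it sits inside ((Candida,Anas),Lycaon).
The smallest clade enclosing both is ((Salamandra,(Hylobates,((Candida,Anas),Lycaon))),((Gasterosteus,Triticum),Tremarctos)); the answer is its 8 terminal taxa in alphabetical order.

Anas, Candida, Gasterosteus, Hylobates, Lycaon, Salamandra, Tremarctos, Triticum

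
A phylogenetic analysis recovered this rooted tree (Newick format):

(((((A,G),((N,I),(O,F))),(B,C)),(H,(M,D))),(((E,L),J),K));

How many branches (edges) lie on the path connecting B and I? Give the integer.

6

The MRCA of B and I is the node subtending (((A,G),((N,I),(O,F))),(B,C)).
From B up to that node: 2 branches. From I up to the same node: 4 branches. Total: 2 + 4 = 6.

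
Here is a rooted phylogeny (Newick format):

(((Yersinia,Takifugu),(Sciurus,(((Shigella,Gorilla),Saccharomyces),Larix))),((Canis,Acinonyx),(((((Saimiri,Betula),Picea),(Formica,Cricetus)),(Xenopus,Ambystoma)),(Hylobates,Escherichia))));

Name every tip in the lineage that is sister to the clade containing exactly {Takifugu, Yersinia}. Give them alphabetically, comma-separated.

Gorilla, Larix, Saccharomyces, Sciurus, Shigella

The clade containing exactly {Takifugu, Yersinia} attaches to the tree at the node subtending ((Yersinia,Takifugu),(Sciurus,(((Shigella,Gorilla),Saccharomyces),Larix))).
The other lineage descending from that same node — the sister group — is (Sciurus,(((Shigella,Gorilla),Saccharomyces),Larix)); its 5 tips in alphabetical order are the answer.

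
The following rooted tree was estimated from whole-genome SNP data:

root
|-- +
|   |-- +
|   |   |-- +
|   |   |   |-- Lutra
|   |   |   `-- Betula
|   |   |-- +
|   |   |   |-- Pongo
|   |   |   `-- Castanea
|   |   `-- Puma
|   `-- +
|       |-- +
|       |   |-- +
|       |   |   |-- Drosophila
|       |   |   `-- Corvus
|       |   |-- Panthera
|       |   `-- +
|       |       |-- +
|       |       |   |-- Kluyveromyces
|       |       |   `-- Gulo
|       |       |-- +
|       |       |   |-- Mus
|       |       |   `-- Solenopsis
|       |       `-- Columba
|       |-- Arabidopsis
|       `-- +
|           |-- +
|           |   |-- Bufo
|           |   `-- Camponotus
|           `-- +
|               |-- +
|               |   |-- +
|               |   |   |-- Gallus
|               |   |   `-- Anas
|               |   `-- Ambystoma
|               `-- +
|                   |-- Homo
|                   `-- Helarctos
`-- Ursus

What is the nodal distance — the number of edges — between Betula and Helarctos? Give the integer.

8

The MRCA of Betula and Helarctos is the node subtending (((Lutra,Betula),(Pongo,Castanea),Puma),(((Drosophila,Corvus),Panthera,((Kluyveromyces,Gulo),(Mus,Solenopsis),Columba)),Arabidopsis,((Bufo,Camponotus),(((Gallus,Anas),Ambystoma),(Homo,Helarctos))))).
From Betula up to that node: 3 branches. From Helarctos up to the same node: 5 branches. Total: 3 + 5 = 8.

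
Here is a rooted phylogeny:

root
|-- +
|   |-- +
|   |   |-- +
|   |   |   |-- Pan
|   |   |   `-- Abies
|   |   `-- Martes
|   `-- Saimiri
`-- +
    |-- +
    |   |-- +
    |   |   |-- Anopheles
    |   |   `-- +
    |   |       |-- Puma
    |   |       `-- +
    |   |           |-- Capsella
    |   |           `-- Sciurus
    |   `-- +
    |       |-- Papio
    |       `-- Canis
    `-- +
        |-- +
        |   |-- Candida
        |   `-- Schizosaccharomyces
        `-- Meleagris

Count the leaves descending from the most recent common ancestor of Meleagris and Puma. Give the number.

The MRCA of Meleagris and Puma is the node subtending (((Anopheles,(Puma,(Capsella,Sciurus))),(Papio,Canis)),((Candida,Schizosaccharomyces),Meleagris)).
That clade contains 9 terminal taxa: Anopheles, Candida, Canis, Capsella, Meleagris, Papio, Puma, Schizosaccharomyces, Sciurus.

9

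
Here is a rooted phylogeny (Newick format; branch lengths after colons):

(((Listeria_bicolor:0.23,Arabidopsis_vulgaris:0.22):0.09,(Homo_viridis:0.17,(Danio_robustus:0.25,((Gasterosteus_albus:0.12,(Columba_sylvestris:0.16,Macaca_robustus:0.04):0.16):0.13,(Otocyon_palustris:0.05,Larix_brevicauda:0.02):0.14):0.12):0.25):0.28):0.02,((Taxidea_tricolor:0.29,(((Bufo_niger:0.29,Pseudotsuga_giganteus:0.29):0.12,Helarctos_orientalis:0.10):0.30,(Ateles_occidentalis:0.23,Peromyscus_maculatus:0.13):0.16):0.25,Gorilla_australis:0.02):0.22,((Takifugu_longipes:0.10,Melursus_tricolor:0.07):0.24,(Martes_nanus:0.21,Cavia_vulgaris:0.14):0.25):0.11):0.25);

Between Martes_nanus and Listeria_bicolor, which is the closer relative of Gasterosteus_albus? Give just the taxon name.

The MRCA of Gasterosteus_albus and Listeria_bicolor subtends ((Listeria_bicolor,Arabidopsis_vulgaris),(Homo_viridis,(Danio_robustus,((Gasterosteus_albus,(Columba_sylvestris,Macaca_robustus)),(Otocyon_palustris,Larix_brevicauda))))) (9 taxa).
The MRCA of Gasterosteus_albus and Martes_nanus is the root, subtending the entire tree (20 taxa).
The first is nested inside the second, so Gasterosteus_albus shares a more recent common ancestor with Listeria_bicolor.

Listeria_bicolor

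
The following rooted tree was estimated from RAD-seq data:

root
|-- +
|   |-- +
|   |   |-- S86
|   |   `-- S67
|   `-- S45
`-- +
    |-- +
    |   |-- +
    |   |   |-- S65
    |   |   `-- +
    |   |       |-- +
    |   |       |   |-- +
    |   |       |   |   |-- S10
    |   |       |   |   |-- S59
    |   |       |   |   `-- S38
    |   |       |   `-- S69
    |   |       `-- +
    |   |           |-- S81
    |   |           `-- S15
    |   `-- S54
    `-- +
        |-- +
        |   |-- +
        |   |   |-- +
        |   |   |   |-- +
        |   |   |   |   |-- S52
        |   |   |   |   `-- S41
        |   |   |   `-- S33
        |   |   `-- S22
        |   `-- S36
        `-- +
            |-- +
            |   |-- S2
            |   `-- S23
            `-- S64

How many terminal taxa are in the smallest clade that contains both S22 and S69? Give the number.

16

The MRCA of S22 and S69 is the node subtending (((S65,(((S10,S59,S38),S69),(S81,S15))),S54),(((((S52,S41),S33),S22),S36),((S2,S23),S64))).
That clade contains 16 terminal taxa: S10, S15, S2, S22, S23, S33, S36, S38, S41, S52, S54, S59, S64, S65, S69, S81.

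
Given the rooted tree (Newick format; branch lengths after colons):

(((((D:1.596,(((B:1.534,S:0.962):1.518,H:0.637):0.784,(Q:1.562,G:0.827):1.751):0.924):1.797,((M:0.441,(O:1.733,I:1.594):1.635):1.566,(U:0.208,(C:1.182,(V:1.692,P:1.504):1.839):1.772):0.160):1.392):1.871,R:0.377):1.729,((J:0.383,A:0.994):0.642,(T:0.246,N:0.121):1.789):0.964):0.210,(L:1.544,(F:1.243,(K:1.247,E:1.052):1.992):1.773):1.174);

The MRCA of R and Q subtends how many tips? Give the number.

14

The MRCA of R and Q is the node subtending (((D,(((B,S),H),(Q,G))),((M,(O,I)),(U,(C,(V,P))))),R).
That clade contains 14 terminal taxa: B, C, D, G, H, I, M, O, P, Q, R, S, U, V.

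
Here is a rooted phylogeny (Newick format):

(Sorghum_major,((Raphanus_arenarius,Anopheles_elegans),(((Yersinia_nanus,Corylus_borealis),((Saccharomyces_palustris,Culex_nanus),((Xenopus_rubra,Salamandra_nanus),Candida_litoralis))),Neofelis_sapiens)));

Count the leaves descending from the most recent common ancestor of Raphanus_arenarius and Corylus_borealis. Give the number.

10

The MRCA of Raphanus_arenarius and Corylus_borealis is the node subtending ((Raphanus_arenarius,Anopheles_elegans),(((Yersinia_nanus,Corylus_borealis),((Saccharomyces_palustris,Culex_nanus),((Xenopus_rubra,Salamandra_nanus),Candida_litoralis))),Neofelis_sapiens)).
That clade contains 10 terminal taxa: Anopheles_elegans, Candida_litoralis, Corylus_borealis, Culex_nanus, Neofelis_sapiens, Raphanus_arenarius, Saccharomyces_palustris, Salamandra_nanus, Xenopus_rubra, Yersinia_nanus.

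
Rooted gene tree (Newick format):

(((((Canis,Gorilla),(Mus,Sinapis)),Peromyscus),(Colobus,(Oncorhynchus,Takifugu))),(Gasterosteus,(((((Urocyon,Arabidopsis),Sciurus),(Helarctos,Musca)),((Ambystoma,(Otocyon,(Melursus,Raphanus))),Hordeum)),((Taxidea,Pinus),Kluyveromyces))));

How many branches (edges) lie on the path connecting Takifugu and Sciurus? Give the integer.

10

The MRCA of Takifugu and Sciurus is the root of the tree.
From Takifugu up to that node: 4 branches. From Sciurus up to the same node: 6 branches. Total: 4 + 6 = 10.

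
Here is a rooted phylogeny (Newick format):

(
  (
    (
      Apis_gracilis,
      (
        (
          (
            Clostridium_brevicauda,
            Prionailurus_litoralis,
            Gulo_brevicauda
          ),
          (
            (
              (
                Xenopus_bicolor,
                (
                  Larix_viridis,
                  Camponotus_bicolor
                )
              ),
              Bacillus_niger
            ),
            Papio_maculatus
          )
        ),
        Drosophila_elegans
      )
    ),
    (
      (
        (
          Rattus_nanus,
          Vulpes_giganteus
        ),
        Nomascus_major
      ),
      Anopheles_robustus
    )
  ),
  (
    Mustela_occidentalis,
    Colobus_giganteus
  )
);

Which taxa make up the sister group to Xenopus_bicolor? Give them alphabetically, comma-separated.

Xenopus_bicolor attaches to the tree at the node subtending (Xenopus_bicolor,(Larix_viridis,Camponotus_bicolor)).
The other lineage descending from that same node — the sister group — is (Larix_viridis,Camponotus_bicolor); its 2 tips in alphabetical order are the answer.

Camponotus_bicolor, Larix_viridis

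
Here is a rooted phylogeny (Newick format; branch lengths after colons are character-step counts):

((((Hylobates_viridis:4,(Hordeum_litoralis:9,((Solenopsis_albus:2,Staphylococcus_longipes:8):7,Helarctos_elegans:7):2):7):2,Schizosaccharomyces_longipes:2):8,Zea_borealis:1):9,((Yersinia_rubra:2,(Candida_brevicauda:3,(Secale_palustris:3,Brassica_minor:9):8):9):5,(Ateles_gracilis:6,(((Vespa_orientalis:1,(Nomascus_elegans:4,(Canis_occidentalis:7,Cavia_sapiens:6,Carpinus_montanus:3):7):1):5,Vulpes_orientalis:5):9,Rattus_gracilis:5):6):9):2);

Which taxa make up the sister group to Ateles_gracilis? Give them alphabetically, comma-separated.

Ateles_gracilis attaches to the tree at the node subtending (Ateles_gracilis,(((Vespa_orientalis,(Nomascus_elegans,(Canis_occidentalis,Cavia_sapiens,Carpinus_montanus))),Vulpes_orientalis),Rattus_gracilis)).
The other lineage descending from that same node — the sister group — is (((Vespa_orientalis,(Nomascus_elegans,(Canis_occidentalis,Cavia_sapiens,Carpinus_montanus))),Vulpes_orientalis),Rattus_gracilis); its 7 tips in alphabetical order are the answer.

Canis_occidentalis, Carpinus_montanus, Cavia_sapiens, Nomascus_elegans, Rattus_gracilis, Vespa_orientalis, Vulpes_orientalis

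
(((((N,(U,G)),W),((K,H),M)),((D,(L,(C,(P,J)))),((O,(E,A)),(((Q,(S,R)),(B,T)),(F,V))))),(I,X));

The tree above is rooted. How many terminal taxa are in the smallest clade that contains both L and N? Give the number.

The MRCA of L and N is the node subtending ((((N,(U,G)),W),((K,H),M)),((D,(L,(C,(P,J)))),((O,(E,A)),(((Q,(S,R)),(B,T)),(F,V))))).
That clade contains 22 terminal taxa: A, B, C, D, E, F, G, H, J, K, L, M, N, O, P, Q, R, S, T, U, V, W.

22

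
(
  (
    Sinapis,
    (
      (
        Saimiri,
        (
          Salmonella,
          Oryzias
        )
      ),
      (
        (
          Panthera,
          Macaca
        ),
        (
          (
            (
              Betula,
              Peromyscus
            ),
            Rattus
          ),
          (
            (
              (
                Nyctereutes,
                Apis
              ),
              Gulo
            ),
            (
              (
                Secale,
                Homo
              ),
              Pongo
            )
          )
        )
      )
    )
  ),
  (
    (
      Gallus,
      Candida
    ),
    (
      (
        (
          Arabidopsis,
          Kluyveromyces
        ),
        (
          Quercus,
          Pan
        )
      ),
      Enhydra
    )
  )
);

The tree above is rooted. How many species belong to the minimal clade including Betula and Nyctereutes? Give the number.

The MRCA of Betula and Nyctereutes is the node subtending (((Betula,Peromyscus),Rattus),(((Nyctereutes,Apis),Gulo),((Secale,Homo),Pongo))).
That clade contains 9 terminal taxa: Apis, Betula, Gulo, Homo, Nyctereutes, Peromyscus, Pongo, Rattus, Secale.

9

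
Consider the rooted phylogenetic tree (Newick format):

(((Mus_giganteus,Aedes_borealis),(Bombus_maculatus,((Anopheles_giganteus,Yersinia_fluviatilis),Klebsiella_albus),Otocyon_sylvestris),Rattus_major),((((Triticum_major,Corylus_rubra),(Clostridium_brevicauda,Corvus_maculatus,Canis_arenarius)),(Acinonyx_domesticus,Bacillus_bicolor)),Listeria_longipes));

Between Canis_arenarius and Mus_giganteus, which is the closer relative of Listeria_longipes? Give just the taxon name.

Canis_arenarius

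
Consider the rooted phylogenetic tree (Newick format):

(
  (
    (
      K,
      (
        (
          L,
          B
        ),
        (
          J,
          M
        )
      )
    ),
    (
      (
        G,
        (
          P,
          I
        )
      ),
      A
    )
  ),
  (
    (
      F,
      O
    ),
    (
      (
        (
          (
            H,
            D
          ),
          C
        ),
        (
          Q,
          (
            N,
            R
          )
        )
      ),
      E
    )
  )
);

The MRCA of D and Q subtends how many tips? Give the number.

6

The MRCA of D and Q is the node subtending (((H,D),C),(Q,(N,R))).
That clade contains 6 terminal taxa: C, D, H, N, Q, R.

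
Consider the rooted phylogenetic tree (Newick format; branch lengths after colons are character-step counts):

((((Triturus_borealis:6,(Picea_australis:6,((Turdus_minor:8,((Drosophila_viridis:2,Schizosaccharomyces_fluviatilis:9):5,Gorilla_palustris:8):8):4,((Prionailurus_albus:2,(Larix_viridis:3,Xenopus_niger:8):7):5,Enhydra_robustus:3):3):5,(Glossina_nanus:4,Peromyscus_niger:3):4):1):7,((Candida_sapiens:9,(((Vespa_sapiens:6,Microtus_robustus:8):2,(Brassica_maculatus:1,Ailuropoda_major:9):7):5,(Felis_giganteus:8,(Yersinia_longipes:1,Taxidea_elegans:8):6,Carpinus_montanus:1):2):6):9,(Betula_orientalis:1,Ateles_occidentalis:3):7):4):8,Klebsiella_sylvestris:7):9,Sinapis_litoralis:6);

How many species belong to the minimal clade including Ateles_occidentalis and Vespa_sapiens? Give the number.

11

The MRCA of Ateles_occidentalis and Vespa_sapiens is the node subtending ((Candida_sapiens,(((Vespa_sapiens,Microtus_robustus),(Brassica_maculatus,Ailuropoda_major)),(Felis_giganteus,(Yersinia_longipes,Taxidea_elegans),Carpinus_montanus))),(Betula_orientalis,Ateles_occidentalis)).
That clade contains 11 terminal taxa: Ailuropoda_major, Ateles_occidentalis, Betula_orientalis, Brassica_maculatus, Candida_sapiens, Carpinus_montanus, Felis_giganteus, Microtus_robustus, Taxidea_elegans, Vespa_sapiens, Yersinia_longipes.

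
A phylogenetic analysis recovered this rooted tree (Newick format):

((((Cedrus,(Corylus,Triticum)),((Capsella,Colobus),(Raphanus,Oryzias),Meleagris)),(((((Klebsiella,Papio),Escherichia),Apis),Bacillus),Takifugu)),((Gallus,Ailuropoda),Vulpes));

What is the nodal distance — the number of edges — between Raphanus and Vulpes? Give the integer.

7

The MRCA of Raphanus and Vulpes is the root of the tree.
From Raphanus up to that node: 5 branches. From Vulpes up to the same node: 2 branches. Total: 5 + 2 = 7.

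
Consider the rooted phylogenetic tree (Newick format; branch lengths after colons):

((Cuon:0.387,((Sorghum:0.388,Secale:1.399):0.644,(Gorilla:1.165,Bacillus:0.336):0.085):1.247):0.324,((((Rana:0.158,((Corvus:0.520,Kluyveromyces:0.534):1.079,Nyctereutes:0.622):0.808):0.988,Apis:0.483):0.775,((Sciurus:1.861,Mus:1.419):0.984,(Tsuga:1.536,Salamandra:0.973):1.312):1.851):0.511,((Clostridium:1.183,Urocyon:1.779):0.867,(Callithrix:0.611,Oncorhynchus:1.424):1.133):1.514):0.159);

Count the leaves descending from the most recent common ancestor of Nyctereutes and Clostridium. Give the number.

The MRCA of Nyctereutes and Clostridium is the node subtending ((((Rana,((Corvus,Kluyveromyces),Nyctereutes)),Apis),((Sciurus,Mus),(Tsuga,Salamandra))),((Clostridium,Urocyon),(Callithrix,Oncorhynchus))).
That clade contains 13 terminal taxa: Apis, Callithrix, Clostridium, Corvus, Kluyveromyces, Mus, Nyctereutes, Oncorhynchus, Rana, Salamandra, Sciurus, Tsuga, Urocyon.

13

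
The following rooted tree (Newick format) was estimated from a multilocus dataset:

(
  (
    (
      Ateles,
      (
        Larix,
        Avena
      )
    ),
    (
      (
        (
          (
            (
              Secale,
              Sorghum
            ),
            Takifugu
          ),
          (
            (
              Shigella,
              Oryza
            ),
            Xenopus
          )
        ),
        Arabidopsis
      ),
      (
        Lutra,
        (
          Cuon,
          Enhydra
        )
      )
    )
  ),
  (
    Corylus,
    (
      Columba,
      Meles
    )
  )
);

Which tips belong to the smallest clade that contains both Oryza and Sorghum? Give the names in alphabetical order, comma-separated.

Oryza, Secale, Shigella, Sorghum, Takifugu, Xenopus

Tracing Oryza: it sits inside (Shigella,Oryza).
Tracing Sorghum: it sits inside (Secale,Sorghum).
The smallest clade enclosing both is (((Secale,Sorghum),Takifugu),((Shigella,Oryza),Xenopus)); the answer is its 6 terminal taxa in alphabetical order.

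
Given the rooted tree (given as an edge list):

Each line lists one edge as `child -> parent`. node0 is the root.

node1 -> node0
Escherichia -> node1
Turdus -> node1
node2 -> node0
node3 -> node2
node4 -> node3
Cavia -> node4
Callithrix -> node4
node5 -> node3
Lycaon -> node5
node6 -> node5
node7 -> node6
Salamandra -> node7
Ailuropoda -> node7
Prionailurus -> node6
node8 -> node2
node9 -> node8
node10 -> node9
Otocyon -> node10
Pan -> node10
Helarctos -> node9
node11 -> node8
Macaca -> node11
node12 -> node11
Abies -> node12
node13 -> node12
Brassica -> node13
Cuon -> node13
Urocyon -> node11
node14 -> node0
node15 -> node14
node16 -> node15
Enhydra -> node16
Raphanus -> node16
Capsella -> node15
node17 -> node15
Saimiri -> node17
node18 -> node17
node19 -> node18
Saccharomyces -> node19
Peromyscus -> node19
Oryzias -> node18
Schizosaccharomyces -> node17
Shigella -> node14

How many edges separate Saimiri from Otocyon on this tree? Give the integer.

The MRCA of Saimiri and Otocyon is the root of the tree.
From Saimiri up to that node: 4 branches. From Otocyon up to the same node: 5 branches. Total: 4 + 5 = 9.

9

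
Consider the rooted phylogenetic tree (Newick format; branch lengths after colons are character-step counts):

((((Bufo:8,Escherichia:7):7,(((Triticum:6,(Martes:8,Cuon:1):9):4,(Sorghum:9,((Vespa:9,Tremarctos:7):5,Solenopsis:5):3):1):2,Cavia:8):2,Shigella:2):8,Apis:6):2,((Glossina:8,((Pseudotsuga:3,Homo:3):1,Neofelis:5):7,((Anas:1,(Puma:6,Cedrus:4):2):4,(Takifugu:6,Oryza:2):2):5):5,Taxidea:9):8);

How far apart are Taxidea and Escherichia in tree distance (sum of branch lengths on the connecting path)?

41

The path runs Taxidea → … → MRCA → … → Escherichia; the MRCA is the root of the tree.
Branch lengths along that path: 9 + 8 + 2 + 8 + 7 + 7 = 41.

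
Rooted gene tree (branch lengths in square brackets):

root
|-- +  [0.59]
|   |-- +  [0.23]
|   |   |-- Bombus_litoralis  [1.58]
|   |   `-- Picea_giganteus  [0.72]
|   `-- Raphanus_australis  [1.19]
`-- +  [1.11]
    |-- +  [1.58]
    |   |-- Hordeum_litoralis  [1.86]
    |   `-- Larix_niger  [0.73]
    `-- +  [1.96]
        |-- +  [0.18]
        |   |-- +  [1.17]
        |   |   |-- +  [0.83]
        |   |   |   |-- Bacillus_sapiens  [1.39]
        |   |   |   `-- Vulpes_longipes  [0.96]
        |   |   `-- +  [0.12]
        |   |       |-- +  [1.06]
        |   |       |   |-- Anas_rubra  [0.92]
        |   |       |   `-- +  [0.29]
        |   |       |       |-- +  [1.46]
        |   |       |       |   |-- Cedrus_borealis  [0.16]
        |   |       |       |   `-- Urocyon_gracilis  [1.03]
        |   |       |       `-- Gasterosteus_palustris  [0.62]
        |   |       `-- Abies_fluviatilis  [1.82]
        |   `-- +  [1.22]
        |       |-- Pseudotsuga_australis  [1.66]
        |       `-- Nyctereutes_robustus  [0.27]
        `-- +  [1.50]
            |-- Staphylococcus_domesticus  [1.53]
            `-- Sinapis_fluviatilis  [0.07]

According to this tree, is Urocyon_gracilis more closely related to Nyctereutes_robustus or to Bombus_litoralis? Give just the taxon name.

Nyctereutes_robustus

The MRCA of Urocyon_gracilis and Nyctereutes_robustus subtends (((Bacillus_sapiens,Vulpes_longipes),((Anas_rubra,((Cedrus_borealis,Urocyon_gracilis),Gasterosteus_palustris)),Abies_fluviatilis)),(Pseudotsuga_australis,Nyctereutes_robustus)) (9 taxa).
The MRCA of Urocyon_gracilis and Bombus_litoralis is the root, subtending the entire tree (16 taxa).
The first is nested inside the second, so Urocyon_gracilis shares a more recent common ancestor with Nyctereutes_robustus.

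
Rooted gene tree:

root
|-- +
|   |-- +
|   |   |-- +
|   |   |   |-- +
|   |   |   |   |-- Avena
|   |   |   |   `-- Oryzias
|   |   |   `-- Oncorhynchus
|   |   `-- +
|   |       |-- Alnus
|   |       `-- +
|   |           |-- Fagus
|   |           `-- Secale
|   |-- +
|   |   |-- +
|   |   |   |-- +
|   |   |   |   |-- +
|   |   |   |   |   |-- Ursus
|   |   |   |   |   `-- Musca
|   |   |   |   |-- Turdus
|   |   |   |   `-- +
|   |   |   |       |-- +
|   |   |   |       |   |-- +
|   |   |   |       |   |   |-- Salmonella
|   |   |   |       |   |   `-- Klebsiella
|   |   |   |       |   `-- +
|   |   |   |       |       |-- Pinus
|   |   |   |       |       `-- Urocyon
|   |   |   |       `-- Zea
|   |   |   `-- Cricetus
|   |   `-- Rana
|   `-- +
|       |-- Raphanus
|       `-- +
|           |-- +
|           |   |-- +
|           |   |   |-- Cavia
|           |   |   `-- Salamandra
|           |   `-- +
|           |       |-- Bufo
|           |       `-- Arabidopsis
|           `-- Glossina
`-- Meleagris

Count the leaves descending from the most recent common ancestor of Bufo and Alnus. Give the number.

The MRCA of Bufo and Alnus is the node subtending ((((Avena,Oryzias),Oncorhynchus),(Alnus,(Fagus,Secale))),((((Ursus,Musca),Turdus,(((Salmonella,Klebsiella),(Pinus,Urocyon)),Zea)),Cricetus),Rana),(Raphanus,(((Cavia,Salamandra),(Bufo,Arabidopsis)),Glossina))).
That clade contains 22 terminal taxa: Alnus, Arabidopsis, Avena, Bufo, Cavia, Cricetus, Fagus, Glossina, Klebsiella, Musca, Oncorhynchus, Oryzias, Pinus, Rana, Raphanus, Salamandra, Salmonella, Secale, Turdus, Urocyon, Ursus, Zea.

22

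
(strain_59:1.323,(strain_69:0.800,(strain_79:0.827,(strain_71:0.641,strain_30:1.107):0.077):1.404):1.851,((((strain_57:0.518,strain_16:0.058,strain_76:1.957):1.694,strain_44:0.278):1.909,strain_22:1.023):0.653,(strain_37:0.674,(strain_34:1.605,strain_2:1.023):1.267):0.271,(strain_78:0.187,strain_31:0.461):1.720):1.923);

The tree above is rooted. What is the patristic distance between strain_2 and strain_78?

The path runs strain_2 → … → MRCA → … → strain_78; the MRCA is the node subtending ((((strain_57,strain_16,strain_76),strain_44),strain_22),(strain_37,(strain_34,strain_2)),(strain_78,strain_31)).
Branch lengths along that path: 1.023 + 1.267 + 0.271 + 1.720 + 0.187 = 4.468.

4.468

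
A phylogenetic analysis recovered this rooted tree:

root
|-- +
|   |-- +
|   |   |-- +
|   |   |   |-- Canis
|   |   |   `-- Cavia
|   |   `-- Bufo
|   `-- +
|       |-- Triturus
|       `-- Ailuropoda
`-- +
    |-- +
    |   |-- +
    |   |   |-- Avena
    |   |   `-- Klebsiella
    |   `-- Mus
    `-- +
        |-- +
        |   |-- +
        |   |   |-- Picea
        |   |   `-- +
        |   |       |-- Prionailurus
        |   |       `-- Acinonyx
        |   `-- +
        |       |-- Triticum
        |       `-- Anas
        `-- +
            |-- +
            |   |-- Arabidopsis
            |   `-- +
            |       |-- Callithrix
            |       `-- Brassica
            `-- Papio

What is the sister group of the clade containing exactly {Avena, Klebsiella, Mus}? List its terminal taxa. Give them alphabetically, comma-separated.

The clade containing exactly {Avena, Klebsiella, Mus} attaches to the tree at the node subtending (((Avena,Klebsiella),Mus),(((Picea,(Prionailurus,Acinonyx)),(Triticum,Anas)),((Arabidopsis,(Callithrix,Brassica)),Papio))).
The other lineage descending from that same node — the sister group — is (((Picea,(Prionailurus,Acinonyx)),(Triticum,Anas)),((Arabidopsis,(Callithrix,Brassica)),Papio)); its 9 tips in alphabetical order are the answer.

Acinonyx, Anas, Arabidopsis, Brassica, Callithrix, Papio, Picea, Prionailurus, Triticum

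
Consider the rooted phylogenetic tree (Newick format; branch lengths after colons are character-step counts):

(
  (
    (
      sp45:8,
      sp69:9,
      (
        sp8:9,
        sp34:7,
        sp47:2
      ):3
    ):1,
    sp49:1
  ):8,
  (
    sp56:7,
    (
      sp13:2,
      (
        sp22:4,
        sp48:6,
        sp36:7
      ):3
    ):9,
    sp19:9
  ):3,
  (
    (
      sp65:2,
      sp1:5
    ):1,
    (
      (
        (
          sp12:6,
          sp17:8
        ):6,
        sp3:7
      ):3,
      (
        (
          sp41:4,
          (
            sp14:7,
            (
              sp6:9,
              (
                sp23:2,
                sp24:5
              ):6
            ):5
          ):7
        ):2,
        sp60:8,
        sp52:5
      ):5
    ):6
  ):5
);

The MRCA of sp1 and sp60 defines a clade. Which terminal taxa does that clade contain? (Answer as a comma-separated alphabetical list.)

Tracing sp1: it sits inside (sp65,sp1).
Tracing sp60: it sits inside ((sp41,(sp14,(sp6,(sp23,sp24)))),sp60,sp52).
The smallest clade enclosing both is ((sp65,sp1),(((sp12,sp17),sp3),((sp41,(sp14,(sp6,(sp23,sp24)))),sp60,sp52))); the answer is its 12 terminal taxa in alphabetical order.

sp1, sp12, sp14, sp17, sp23, sp24, sp3, sp41, sp52, sp6, sp60, sp65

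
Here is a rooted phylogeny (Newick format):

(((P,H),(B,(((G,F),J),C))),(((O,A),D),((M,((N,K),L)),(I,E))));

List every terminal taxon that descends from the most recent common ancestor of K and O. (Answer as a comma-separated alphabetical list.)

A, D, E, I, K, L, M, N, O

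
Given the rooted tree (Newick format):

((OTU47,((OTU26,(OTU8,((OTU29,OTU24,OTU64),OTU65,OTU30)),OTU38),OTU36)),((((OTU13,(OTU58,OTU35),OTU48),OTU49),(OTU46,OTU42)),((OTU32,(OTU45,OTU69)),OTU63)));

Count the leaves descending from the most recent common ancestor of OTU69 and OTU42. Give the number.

11

The MRCA of OTU69 and OTU42 is the node subtending ((((OTU13,(OTU58,OTU35),OTU48),OTU49),(OTU46,OTU42)),((OTU32,(OTU45,OTU69)),OTU63)).
That clade contains 11 terminal taxa: OTU13, OTU32, OTU35, OTU42, OTU45, OTU46, OTU48, OTU49, OTU58, OTU63, OTU69.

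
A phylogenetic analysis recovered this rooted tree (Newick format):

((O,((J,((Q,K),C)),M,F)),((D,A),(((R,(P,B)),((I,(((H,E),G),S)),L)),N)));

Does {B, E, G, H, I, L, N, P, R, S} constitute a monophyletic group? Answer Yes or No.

Yes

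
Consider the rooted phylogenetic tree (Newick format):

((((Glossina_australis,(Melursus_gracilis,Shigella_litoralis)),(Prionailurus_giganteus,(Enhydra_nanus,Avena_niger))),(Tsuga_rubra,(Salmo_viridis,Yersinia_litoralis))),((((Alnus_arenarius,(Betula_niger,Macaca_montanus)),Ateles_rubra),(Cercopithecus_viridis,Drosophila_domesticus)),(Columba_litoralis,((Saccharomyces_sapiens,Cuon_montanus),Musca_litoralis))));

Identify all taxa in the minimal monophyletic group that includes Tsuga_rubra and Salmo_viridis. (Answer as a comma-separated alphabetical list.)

Tracing Tsuga_rubra: it sits inside (Tsuga_rubra,(Salmo_viridis,Yersinia_litoralis)).
Tracing Salmo_viridis: it sits inside (Salmo_viridis,Yersinia_litoralis).
The smallest clade enclosing both is (Tsuga_rubra,(Salmo_viridis,Yersinia_litoralis)); the answer is its 3 terminal taxa in alphabetical order.

Salmo_viridis, Tsuga_rubra, Yersinia_litoralis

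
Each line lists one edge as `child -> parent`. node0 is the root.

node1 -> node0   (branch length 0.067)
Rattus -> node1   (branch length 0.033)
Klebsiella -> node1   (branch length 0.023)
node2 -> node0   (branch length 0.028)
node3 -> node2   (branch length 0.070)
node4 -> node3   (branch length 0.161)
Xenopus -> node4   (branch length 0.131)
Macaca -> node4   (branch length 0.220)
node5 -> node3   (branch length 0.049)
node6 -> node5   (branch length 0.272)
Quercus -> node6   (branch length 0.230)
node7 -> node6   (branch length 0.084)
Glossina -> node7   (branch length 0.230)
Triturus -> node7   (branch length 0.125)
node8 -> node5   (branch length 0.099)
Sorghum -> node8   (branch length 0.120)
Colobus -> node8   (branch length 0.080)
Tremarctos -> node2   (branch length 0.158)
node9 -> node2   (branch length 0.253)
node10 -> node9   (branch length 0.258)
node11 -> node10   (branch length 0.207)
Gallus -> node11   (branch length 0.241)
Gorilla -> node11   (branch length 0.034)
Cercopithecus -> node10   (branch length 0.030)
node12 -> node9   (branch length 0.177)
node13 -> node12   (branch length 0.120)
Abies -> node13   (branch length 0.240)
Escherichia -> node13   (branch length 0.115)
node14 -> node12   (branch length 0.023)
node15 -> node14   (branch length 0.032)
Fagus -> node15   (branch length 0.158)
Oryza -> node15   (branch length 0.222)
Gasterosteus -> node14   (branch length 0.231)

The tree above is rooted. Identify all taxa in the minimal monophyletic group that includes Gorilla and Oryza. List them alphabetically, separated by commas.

Abies, Cercopithecus, Escherichia, Fagus, Gallus, Gasterosteus, Gorilla, Oryza

Tracing Gorilla: it sits inside (Gallus,Gorilla).
Tracing Oryza: it sits inside (Fagus,Oryza).
The smallest clade enclosing both is (((Gallus,Gorilla),Cercopithecus),((Abies,Escherichia),((Fagus,Oryza),Gasterosteus))); the answer is its 8 terminal taxa in alphabetical order.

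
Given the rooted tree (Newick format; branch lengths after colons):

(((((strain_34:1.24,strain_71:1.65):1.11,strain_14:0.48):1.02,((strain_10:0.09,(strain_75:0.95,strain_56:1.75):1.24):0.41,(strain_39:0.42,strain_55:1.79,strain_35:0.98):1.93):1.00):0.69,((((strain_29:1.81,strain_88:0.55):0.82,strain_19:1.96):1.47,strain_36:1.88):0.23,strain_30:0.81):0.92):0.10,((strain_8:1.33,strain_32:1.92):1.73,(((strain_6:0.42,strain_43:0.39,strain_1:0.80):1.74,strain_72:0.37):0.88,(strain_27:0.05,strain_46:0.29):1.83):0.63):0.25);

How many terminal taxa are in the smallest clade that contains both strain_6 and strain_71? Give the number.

22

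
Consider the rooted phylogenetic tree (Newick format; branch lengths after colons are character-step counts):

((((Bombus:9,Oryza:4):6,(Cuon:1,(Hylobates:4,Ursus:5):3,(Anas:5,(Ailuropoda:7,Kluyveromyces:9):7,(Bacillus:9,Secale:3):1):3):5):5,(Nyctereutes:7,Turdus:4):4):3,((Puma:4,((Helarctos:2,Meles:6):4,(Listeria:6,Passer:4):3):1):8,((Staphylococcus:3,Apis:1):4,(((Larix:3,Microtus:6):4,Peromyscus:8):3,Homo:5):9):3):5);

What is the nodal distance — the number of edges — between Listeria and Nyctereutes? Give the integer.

The MRCA of Listeria and Nyctereutes is the root of the tree.
From Listeria up to that node: 5 branches. From Nyctereutes up to the same node: 3 branches. Total: 5 + 3 = 8.

8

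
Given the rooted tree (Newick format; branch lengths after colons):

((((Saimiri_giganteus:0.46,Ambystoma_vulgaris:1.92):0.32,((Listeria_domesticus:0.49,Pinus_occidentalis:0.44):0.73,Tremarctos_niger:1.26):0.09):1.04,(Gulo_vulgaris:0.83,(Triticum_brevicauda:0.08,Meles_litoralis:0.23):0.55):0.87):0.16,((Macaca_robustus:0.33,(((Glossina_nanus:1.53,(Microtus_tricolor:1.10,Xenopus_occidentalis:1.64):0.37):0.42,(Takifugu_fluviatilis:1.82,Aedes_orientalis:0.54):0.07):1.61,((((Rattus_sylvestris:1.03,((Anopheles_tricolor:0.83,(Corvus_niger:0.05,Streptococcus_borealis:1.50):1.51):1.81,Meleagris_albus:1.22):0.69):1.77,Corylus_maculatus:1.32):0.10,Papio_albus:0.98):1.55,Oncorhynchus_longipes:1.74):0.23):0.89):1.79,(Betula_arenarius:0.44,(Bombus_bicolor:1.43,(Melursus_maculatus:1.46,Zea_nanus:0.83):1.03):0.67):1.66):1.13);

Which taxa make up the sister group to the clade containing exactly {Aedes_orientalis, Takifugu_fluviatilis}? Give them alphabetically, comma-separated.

Glossina_nanus, Microtus_tricolor, Xenopus_occidentalis

The clade containing exactly {Aedes_orientalis, Takifugu_fluviatilis} attaches to the tree at the node subtending ((Glossina_nanus,(Microtus_tricolor,Xenopus_occidentalis)),(Takifugu_fluviatilis,Aedes_orientalis)).
The other lineage descending from that same node — the sister group — is (Glossina_nanus,(Microtus_tricolor,Xenopus_occidentalis)); its 3 tips in alphabetical order are the answer.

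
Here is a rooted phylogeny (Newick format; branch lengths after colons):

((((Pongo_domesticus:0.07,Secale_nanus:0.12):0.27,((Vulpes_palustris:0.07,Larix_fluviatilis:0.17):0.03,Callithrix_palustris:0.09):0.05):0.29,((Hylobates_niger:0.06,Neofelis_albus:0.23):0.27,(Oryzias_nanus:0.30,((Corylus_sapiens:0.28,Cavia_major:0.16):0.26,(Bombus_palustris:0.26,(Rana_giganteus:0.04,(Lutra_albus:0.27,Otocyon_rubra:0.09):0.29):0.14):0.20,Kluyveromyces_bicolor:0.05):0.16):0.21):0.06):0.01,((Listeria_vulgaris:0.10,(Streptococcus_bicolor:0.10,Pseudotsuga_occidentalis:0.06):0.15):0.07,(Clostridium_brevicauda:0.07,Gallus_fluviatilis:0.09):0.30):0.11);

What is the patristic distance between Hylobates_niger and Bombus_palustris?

The path runs Hylobates_niger → … → MRCA → … → Bombus_palustris; the MRCA is the node subtending ((Hylobates_niger,Neofelis_albus),(Oryzias_nanus,((Corylus_sapiens,Cavia_major),(Bombus_palustris,(Rana_giganteus,(Lutra_albus,Otocyon_rubra))),Kluyveromyces_bicolor))).
Branch lengths along that path: 0.06 + 0.27 + 0.21 + 0.16 + 0.20 + 0.26 = 1.16.

1.16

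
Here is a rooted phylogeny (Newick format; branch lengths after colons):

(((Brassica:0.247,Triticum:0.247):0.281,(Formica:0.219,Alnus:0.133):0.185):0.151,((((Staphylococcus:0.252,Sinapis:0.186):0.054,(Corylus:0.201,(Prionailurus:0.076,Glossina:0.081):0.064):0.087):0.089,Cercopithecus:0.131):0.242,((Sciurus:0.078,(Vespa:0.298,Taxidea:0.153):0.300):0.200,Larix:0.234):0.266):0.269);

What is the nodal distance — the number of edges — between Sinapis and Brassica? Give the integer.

8

The MRCA of Sinapis and Brassica is the root of the tree.
From Sinapis up to that node: 5 branches. From Brassica up to the same node: 3 branches. Total: 5 + 3 = 8.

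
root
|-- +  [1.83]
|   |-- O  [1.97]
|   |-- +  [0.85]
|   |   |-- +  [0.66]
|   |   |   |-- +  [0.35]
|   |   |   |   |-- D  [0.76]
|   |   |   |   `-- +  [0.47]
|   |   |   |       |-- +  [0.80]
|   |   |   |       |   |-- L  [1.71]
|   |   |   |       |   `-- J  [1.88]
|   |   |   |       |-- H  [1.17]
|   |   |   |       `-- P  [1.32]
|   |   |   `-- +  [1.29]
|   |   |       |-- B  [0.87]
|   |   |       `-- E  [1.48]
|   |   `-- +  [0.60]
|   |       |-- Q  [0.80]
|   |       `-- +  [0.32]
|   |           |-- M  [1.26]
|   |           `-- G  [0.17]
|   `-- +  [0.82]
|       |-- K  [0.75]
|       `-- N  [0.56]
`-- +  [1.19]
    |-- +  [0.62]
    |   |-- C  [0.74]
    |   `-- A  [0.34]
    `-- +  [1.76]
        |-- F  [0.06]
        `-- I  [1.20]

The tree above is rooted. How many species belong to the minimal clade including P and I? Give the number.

17

The MRCA of P and I is the root, so the clade is the entire tree.
That clade contains 17 terminal taxa: A, B, C, D, E, F, G, H, I, J, K, L, M, N, O, P, Q.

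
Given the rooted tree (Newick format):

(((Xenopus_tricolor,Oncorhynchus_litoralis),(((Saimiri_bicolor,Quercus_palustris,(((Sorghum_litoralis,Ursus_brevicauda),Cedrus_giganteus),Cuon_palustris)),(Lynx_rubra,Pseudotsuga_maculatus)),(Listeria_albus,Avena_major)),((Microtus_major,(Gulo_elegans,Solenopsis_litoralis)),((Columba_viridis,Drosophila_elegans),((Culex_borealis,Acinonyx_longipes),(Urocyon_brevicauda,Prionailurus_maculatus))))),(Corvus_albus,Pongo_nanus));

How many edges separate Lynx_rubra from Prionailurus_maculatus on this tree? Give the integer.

The MRCA of Lynx_rubra and Prionailurus_maculatus is the node subtending ((Xenopus_tricolor,Oncorhynchus_litoralis),(((Saimiri_bicolor,Quercus_palustris,(((Sorghum_litoralis,Ursus_brevicauda),Cedrus_giganteus),Cuon_palustris)),(Lynx_rubra,Pseudotsuga_maculatus)),(Listeria_albus,Avena_major)),((Microtus_major,(Gulo_elegans,Solenopsis_litoralis)),((Columba_viridis,Drosophila_elegans),((Culex_borealis,Acinonyx_longipes),(Urocyon_brevicauda,Prionailurus_maculatus))))).
From Lynx_rubra up to that node: 4 branches. From Prionailurus_maculatus up to the same node: 5 branches. Total: 4 + 5 = 9.

9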